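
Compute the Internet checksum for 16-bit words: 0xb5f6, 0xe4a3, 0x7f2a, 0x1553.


Sum all words (with carry folding):
+ 0xb5f6 = 0xb5f6
+ 0xe4a3 = 0x9a9a
+ 0x7f2a = 0x19c5
+ 0x1553 = 0x2f18
One's complement: ~0x2f18
Checksum = 0xd0e7


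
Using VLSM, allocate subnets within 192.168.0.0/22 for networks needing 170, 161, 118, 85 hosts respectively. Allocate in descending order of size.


170 hosts -> /24 (254 usable): 192.168.0.0/24
161 hosts -> /24 (254 usable): 192.168.1.0/24
118 hosts -> /25 (126 usable): 192.168.2.0/25
85 hosts -> /25 (126 usable): 192.168.2.128/25
Allocation: 192.168.0.0/24 (170 hosts, 254 usable); 192.168.1.0/24 (161 hosts, 254 usable); 192.168.2.0/25 (118 hosts, 126 usable); 192.168.2.128/25 (85 hosts, 126 usable)


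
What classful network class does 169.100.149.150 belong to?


First octet: 169
Binary: 10101001
10xxxxxx -> Class B (128-191)
Class B, default mask 255.255.0.0 (/16)


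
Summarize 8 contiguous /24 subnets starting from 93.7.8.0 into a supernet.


Original prefix: /24
Number of subnets: 8 = 2^3
New prefix = 24 - 3 = 21
Supernet: 93.7.8.0/21


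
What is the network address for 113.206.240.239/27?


IP:   01110001.11001110.11110000.11101111
Mask: 11111111.11111111.11111111.11100000
AND operation:
Net:  01110001.11001110.11110000.11100000
Network: 113.206.240.224/27


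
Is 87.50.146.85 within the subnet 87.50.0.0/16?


Subnet network: 87.50.0.0
Test IP AND mask: 87.50.0.0
Yes, 87.50.146.85 is in 87.50.0.0/16


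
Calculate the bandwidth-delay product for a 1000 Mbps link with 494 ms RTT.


BDP = bandwidth * RTT
= 1000 Mbps * 494 ms
= 1000 * 1e6 * 494 / 1000 bits
= 494000000 bits
= 61750000 bytes
= 60302.7344 KB
BDP = 494000000 bits (61750000 bytes)


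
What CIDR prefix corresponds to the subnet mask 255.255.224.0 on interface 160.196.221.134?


Binary: 11111111.11111111.11100000.00000000
Count leading 1s
Prefix: /19


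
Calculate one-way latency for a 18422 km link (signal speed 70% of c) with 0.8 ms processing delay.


Speed = 0.7 * 3e5 km/s = 210000 km/s
Propagation delay = 18422 / 210000 = 0.0877 s = 87.7238 ms
Processing delay = 0.8 ms
Total one-way latency = 88.5238 ms


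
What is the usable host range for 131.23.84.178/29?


Network: 131.23.84.176
Broadcast: 131.23.84.183
First usable = network + 1
Last usable = broadcast - 1
Range: 131.23.84.177 to 131.23.84.182


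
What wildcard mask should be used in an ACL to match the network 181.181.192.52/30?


Subnet mask: 255.255.255.252
Wildcard = 255.255.255.255 - subnet mask
255 - 255 = 0
255 - 255 = 0
255 - 255 = 0
255 - 252 = 3
Wildcard: 0.0.0.3


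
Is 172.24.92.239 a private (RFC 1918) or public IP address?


RFC 1918 private ranges:
  10.0.0.0/8 (10.0.0.0 - 10.255.255.255)
  172.16.0.0/12 (172.16.0.0 - 172.31.255.255)
  192.168.0.0/16 (192.168.0.0 - 192.168.255.255)
Private (in 172.16.0.0/12)


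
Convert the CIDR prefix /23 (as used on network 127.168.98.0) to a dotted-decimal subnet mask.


/23 means 23 network bits, 9 host bits
Binary: 11111111111111111111111000000000
Mask: 255.255.254.0


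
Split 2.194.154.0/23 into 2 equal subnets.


New prefix = 23 + 1 = 24
Each subnet has 256 addresses
  2.194.154.0/24
  2.194.155.0/24
Subnets: 2.194.154.0/24, 2.194.155.0/24


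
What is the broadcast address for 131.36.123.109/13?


Network: 131.32.0.0/13
Host bits = 19
Set all host bits to 1:
Broadcast: 131.39.255.255


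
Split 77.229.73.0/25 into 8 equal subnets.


New prefix = 25 + 3 = 28
Each subnet has 16 addresses
  77.229.73.0/28
  77.229.73.16/28
  77.229.73.32/28
  77.229.73.48/28
  77.229.73.64/28
  77.229.73.80/28
  77.229.73.96/28
  77.229.73.112/28
Subnets: 77.229.73.0/28, 77.229.73.16/28, 77.229.73.32/28, 77.229.73.48/28, 77.229.73.64/28, 77.229.73.80/28, 77.229.73.96/28, 77.229.73.112/28


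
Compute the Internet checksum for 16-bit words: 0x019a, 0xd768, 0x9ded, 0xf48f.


Sum all words (with carry folding):
+ 0x019a = 0x019a
+ 0xd768 = 0xd902
+ 0x9ded = 0x76f0
+ 0xf48f = 0x6b80
One's complement: ~0x6b80
Checksum = 0x947f


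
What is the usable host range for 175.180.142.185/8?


Network: 175.0.0.0
Broadcast: 175.255.255.255
First usable = network + 1
Last usable = broadcast - 1
Range: 175.0.0.1 to 175.255.255.254


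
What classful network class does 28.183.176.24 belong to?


First octet: 28
Binary: 00011100
0xxxxxxx -> Class A (1-126)
Class A, default mask 255.0.0.0 (/8)


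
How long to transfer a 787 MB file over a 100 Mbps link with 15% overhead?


Effective throughput = 100 * (1 - 15/100) = 85 Mbps
File size in Mb = 787 * 8 = 6296 Mb
Time = 6296 / 85
Time = 74.0706 seconds


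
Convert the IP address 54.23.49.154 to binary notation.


54 = 00110110
23 = 00010111
49 = 00110001
154 = 10011010
Binary: 00110110.00010111.00110001.10011010


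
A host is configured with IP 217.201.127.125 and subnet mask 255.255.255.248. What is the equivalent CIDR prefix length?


Binary: 11111111.11111111.11111111.11111000
Count leading 1s
Prefix: /29


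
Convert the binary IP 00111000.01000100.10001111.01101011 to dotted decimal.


00111000 = 56
01000100 = 68
10001111 = 143
01101011 = 107
IP: 56.68.143.107


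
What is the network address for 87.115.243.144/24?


IP:   01010111.01110011.11110011.10010000
Mask: 11111111.11111111.11111111.00000000
AND operation:
Net:  01010111.01110011.11110011.00000000
Network: 87.115.243.0/24


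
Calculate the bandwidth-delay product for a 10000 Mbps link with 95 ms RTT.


BDP = bandwidth * RTT
= 10000 Mbps * 95 ms
= 10000 * 1e6 * 95 / 1000 bits
= 950000000 bits
= 118750000 bytes
= 115966.7969 KB
BDP = 950000000 bits (118750000 bytes)


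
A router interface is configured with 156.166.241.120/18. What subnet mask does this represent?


/18 means 18 network bits, 14 host bits
Binary: 11111111111111111100000000000000
Mask: 255.255.192.0


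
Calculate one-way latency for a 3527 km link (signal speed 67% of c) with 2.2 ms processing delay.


Speed = 0.67 * 3e5 km/s = 201000 km/s
Propagation delay = 3527 / 201000 = 0.0175 s = 17.5473 ms
Processing delay = 2.2 ms
Total one-way latency = 19.7473 ms


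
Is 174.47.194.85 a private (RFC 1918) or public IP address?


RFC 1918 private ranges:
  10.0.0.0/8 (10.0.0.0 - 10.255.255.255)
  172.16.0.0/12 (172.16.0.0 - 172.31.255.255)
  192.168.0.0/16 (192.168.0.0 - 192.168.255.255)
Public (not in any RFC 1918 range)


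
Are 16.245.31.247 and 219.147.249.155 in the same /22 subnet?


Mask: 255.255.252.0
16.245.31.247 AND mask = 16.245.28.0
219.147.249.155 AND mask = 219.147.248.0
No, different subnets (16.245.28.0 vs 219.147.248.0)


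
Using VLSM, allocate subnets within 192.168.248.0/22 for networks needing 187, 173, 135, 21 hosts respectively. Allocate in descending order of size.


187 hosts -> /24 (254 usable): 192.168.248.0/24
173 hosts -> /24 (254 usable): 192.168.249.0/24
135 hosts -> /24 (254 usable): 192.168.250.0/24
21 hosts -> /27 (30 usable): 192.168.251.0/27
Allocation: 192.168.248.0/24 (187 hosts, 254 usable); 192.168.249.0/24 (173 hosts, 254 usable); 192.168.250.0/24 (135 hosts, 254 usable); 192.168.251.0/27 (21 hosts, 30 usable)


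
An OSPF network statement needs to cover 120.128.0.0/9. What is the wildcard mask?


Subnet mask: 255.128.0.0
Wildcard = 255.255.255.255 - subnet mask
255 - 255 = 0
255 - 128 = 127
255 - 0 = 255
255 - 0 = 255
Wildcard: 0.127.255.255


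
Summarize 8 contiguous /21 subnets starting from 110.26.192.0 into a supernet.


Original prefix: /21
Number of subnets: 8 = 2^3
New prefix = 21 - 3 = 18
Supernet: 110.26.192.0/18


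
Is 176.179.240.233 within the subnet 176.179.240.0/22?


Subnet network: 176.179.240.0
Test IP AND mask: 176.179.240.0
Yes, 176.179.240.233 is in 176.179.240.0/22


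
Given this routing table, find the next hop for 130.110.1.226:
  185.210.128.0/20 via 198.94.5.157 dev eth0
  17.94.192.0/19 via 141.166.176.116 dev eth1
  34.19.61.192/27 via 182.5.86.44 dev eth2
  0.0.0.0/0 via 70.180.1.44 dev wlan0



Longest prefix match for 130.110.1.226:
  /20 185.210.128.0: no
  /19 17.94.192.0: no
  /27 34.19.61.192: no
  /0 0.0.0.0: MATCH
Selected: next-hop 70.180.1.44 via wlan0 (matched /0)


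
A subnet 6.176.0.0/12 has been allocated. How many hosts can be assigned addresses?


Host bits = 32 - 12 = 20
Total addresses = 2^20 = 1048576
Usable = total - 2 (network and broadcast)
Usable hosts: 1048574


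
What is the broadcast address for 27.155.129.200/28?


Network: 27.155.129.192/28
Host bits = 4
Set all host bits to 1:
Broadcast: 27.155.129.207


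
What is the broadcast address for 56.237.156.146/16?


Network: 56.237.0.0/16
Host bits = 16
Set all host bits to 1:
Broadcast: 56.237.255.255


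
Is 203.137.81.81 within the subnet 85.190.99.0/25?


Subnet network: 85.190.99.0
Test IP AND mask: 203.137.81.0
No, 203.137.81.81 is not in 85.190.99.0/25


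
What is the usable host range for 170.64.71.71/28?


Network: 170.64.71.64
Broadcast: 170.64.71.79
First usable = network + 1
Last usable = broadcast - 1
Range: 170.64.71.65 to 170.64.71.78


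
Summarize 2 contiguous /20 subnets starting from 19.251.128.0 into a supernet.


Original prefix: /20
Number of subnets: 2 = 2^1
New prefix = 20 - 1 = 19
Supernet: 19.251.128.0/19


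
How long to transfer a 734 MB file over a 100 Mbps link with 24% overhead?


Effective throughput = 100 * (1 - 24/100) = 76 Mbps
File size in Mb = 734 * 8 = 5872 Mb
Time = 5872 / 76
Time = 77.2632 seconds


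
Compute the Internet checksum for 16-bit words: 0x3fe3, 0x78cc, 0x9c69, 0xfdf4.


Sum all words (with carry folding):
+ 0x3fe3 = 0x3fe3
+ 0x78cc = 0xb8af
+ 0x9c69 = 0x5519
+ 0xfdf4 = 0x530e
One's complement: ~0x530e
Checksum = 0xacf1


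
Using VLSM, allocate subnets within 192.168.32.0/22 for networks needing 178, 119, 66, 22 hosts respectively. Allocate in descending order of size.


178 hosts -> /24 (254 usable): 192.168.32.0/24
119 hosts -> /25 (126 usable): 192.168.33.0/25
66 hosts -> /25 (126 usable): 192.168.33.128/25
22 hosts -> /27 (30 usable): 192.168.34.0/27
Allocation: 192.168.32.0/24 (178 hosts, 254 usable); 192.168.33.0/25 (119 hosts, 126 usable); 192.168.33.128/25 (66 hosts, 126 usable); 192.168.34.0/27 (22 hosts, 30 usable)


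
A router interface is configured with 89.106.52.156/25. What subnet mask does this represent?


/25 means 25 network bits, 7 host bits
Binary: 11111111111111111111111110000000
Mask: 255.255.255.128


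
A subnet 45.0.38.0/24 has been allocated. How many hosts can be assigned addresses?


Host bits = 32 - 24 = 8
Total addresses = 2^8 = 256
Usable = total - 2 (network and broadcast)
Usable hosts: 254


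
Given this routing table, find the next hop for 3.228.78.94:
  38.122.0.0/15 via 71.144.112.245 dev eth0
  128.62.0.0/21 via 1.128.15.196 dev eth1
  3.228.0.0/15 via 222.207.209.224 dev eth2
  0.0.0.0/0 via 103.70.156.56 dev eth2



Longest prefix match for 3.228.78.94:
  /15 38.122.0.0: no
  /21 128.62.0.0: no
  /15 3.228.0.0: MATCH
  /0 0.0.0.0: MATCH
Selected: next-hop 222.207.209.224 via eth2 (matched /15)


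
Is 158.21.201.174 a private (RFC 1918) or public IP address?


RFC 1918 private ranges:
  10.0.0.0/8 (10.0.0.0 - 10.255.255.255)
  172.16.0.0/12 (172.16.0.0 - 172.31.255.255)
  192.168.0.0/16 (192.168.0.0 - 192.168.255.255)
Public (not in any RFC 1918 range)


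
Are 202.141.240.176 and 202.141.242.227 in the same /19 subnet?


Mask: 255.255.224.0
202.141.240.176 AND mask = 202.141.224.0
202.141.242.227 AND mask = 202.141.224.0
Yes, same subnet (202.141.224.0)


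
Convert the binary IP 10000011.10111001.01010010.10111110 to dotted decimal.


10000011 = 131
10111001 = 185
01010010 = 82
10111110 = 190
IP: 131.185.82.190


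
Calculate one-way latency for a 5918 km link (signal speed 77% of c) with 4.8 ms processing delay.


Speed = 0.77 * 3e5 km/s = 231000 km/s
Propagation delay = 5918 / 231000 = 0.0256 s = 25.619 ms
Processing delay = 4.8 ms
Total one-way latency = 30.419 ms


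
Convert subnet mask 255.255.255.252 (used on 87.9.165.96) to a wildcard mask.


Subnet mask: 255.255.255.252
Wildcard = 255.255.255.255 - subnet mask
255 - 255 = 0
255 - 255 = 0
255 - 255 = 0
255 - 252 = 3
Wildcard: 0.0.0.3


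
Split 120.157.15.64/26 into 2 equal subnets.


New prefix = 26 + 1 = 27
Each subnet has 32 addresses
  120.157.15.64/27
  120.157.15.96/27
Subnets: 120.157.15.64/27, 120.157.15.96/27


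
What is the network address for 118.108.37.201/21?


IP:   01110110.01101100.00100101.11001001
Mask: 11111111.11111111.11111000.00000000
AND operation:
Net:  01110110.01101100.00100000.00000000
Network: 118.108.32.0/21


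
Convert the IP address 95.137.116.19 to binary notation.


95 = 01011111
137 = 10001001
116 = 01110100
19 = 00010011
Binary: 01011111.10001001.01110100.00010011


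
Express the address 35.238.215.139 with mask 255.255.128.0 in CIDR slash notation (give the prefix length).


Binary: 11111111.11111111.10000000.00000000
Count leading 1s
Prefix: /17


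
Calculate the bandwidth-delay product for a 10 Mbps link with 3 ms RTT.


BDP = bandwidth * RTT
= 10 Mbps * 3 ms
= 10 * 1e6 * 3 / 1000 bits
= 30000 bits
= 3750 bytes
= 3.6621 KB
BDP = 30000 bits (3750 bytes)


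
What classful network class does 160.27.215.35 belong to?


First octet: 160
Binary: 10100000
10xxxxxx -> Class B (128-191)
Class B, default mask 255.255.0.0 (/16)


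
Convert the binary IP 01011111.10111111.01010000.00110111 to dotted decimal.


01011111 = 95
10111111 = 191
01010000 = 80
00110111 = 55
IP: 95.191.80.55


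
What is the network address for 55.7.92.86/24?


IP:   00110111.00000111.01011100.01010110
Mask: 11111111.11111111.11111111.00000000
AND operation:
Net:  00110111.00000111.01011100.00000000
Network: 55.7.92.0/24


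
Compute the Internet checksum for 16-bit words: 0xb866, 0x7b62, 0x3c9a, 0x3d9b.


Sum all words (with carry folding):
+ 0xb866 = 0xb866
+ 0x7b62 = 0x33c9
+ 0x3c9a = 0x7063
+ 0x3d9b = 0xadfe
One's complement: ~0xadfe
Checksum = 0x5201


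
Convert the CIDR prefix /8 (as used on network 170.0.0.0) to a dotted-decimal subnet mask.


/8 means 8 network bits, 24 host bits
Binary: 11111111000000000000000000000000
Mask: 255.0.0.0


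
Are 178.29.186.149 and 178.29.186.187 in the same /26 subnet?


Mask: 255.255.255.192
178.29.186.149 AND mask = 178.29.186.128
178.29.186.187 AND mask = 178.29.186.128
Yes, same subnet (178.29.186.128)


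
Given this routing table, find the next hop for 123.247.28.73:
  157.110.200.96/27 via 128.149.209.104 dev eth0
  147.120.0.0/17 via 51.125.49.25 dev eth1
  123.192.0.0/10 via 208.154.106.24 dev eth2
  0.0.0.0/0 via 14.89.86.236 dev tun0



Longest prefix match for 123.247.28.73:
  /27 157.110.200.96: no
  /17 147.120.0.0: no
  /10 123.192.0.0: MATCH
  /0 0.0.0.0: MATCH
Selected: next-hop 208.154.106.24 via eth2 (matched /10)


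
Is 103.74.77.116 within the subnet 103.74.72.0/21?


Subnet network: 103.74.72.0
Test IP AND mask: 103.74.72.0
Yes, 103.74.77.116 is in 103.74.72.0/21


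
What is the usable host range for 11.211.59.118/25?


Network: 11.211.59.0
Broadcast: 11.211.59.127
First usable = network + 1
Last usable = broadcast - 1
Range: 11.211.59.1 to 11.211.59.126


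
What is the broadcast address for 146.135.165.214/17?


Network: 146.135.128.0/17
Host bits = 15
Set all host bits to 1:
Broadcast: 146.135.255.255


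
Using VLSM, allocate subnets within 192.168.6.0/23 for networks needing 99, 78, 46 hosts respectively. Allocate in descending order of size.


99 hosts -> /25 (126 usable): 192.168.6.0/25
78 hosts -> /25 (126 usable): 192.168.6.128/25
46 hosts -> /26 (62 usable): 192.168.7.0/26
Allocation: 192.168.6.0/25 (99 hosts, 126 usable); 192.168.6.128/25 (78 hosts, 126 usable); 192.168.7.0/26 (46 hosts, 62 usable)


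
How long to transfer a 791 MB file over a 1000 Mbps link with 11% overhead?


Effective throughput = 1000 * (1 - 11/100) = 890 Mbps
File size in Mb = 791 * 8 = 6328 Mb
Time = 6328 / 890
Time = 7.1101 seconds


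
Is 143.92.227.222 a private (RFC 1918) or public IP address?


RFC 1918 private ranges:
  10.0.0.0/8 (10.0.0.0 - 10.255.255.255)
  172.16.0.0/12 (172.16.0.0 - 172.31.255.255)
  192.168.0.0/16 (192.168.0.0 - 192.168.255.255)
Public (not in any RFC 1918 range)


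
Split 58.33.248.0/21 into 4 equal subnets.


New prefix = 21 + 2 = 23
Each subnet has 512 addresses
  58.33.248.0/23
  58.33.250.0/23
  58.33.252.0/23
  58.33.254.0/23
Subnets: 58.33.248.0/23, 58.33.250.0/23, 58.33.252.0/23, 58.33.254.0/23


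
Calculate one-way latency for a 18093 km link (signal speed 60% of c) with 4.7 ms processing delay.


Speed = 0.6 * 3e5 km/s = 180000 km/s
Propagation delay = 18093 / 180000 = 0.1005 s = 100.5167 ms
Processing delay = 4.7 ms
Total one-way latency = 105.2167 ms


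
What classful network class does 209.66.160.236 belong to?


First octet: 209
Binary: 11010001
110xxxxx -> Class C (192-223)
Class C, default mask 255.255.255.0 (/24)


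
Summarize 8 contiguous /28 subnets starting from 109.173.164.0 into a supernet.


Original prefix: /28
Number of subnets: 8 = 2^3
New prefix = 28 - 3 = 25
Supernet: 109.173.164.0/25


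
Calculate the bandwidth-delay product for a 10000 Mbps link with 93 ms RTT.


BDP = bandwidth * RTT
= 10000 Mbps * 93 ms
= 10000 * 1e6 * 93 / 1000 bits
= 930000000 bits
= 116250000 bytes
= 113525.3906 KB
BDP = 930000000 bits (116250000 bytes)


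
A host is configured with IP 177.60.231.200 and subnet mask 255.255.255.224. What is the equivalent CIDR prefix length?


Binary: 11111111.11111111.11111111.11100000
Count leading 1s
Prefix: /27


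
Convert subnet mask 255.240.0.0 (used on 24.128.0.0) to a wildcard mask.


Subnet mask: 255.240.0.0
Wildcard = 255.255.255.255 - subnet mask
255 - 255 = 0
255 - 240 = 15
255 - 0 = 255
255 - 0 = 255
Wildcard: 0.15.255.255


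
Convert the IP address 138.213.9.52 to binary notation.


138 = 10001010
213 = 11010101
9 = 00001001
52 = 00110100
Binary: 10001010.11010101.00001001.00110100


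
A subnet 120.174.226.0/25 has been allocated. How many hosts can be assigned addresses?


Host bits = 32 - 25 = 7
Total addresses = 2^7 = 128
Usable = total - 2 (network and broadcast)
Usable hosts: 126


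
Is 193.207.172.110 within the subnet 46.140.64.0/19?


Subnet network: 46.140.64.0
Test IP AND mask: 193.207.160.0
No, 193.207.172.110 is not in 46.140.64.0/19


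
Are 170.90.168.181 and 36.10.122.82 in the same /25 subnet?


Mask: 255.255.255.128
170.90.168.181 AND mask = 170.90.168.128
36.10.122.82 AND mask = 36.10.122.0
No, different subnets (170.90.168.128 vs 36.10.122.0)


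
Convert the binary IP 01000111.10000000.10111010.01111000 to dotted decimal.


01000111 = 71
10000000 = 128
10111010 = 186
01111000 = 120
IP: 71.128.186.120


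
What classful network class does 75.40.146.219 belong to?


First octet: 75
Binary: 01001011
0xxxxxxx -> Class A (1-126)
Class A, default mask 255.0.0.0 (/8)


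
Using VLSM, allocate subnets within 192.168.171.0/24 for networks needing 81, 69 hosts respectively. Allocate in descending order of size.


81 hosts -> /25 (126 usable): 192.168.171.0/25
69 hosts -> /25 (126 usable): 192.168.171.128/25
Allocation: 192.168.171.0/25 (81 hosts, 126 usable); 192.168.171.128/25 (69 hosts, 126 usable)


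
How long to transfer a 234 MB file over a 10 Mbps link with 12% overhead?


Effective throughput = 10 * (1 - 12/100) = 8.8 Mbps
File size in Mb = 234 * 8 = 1872 Mb
Time = 1872 / 8.8
Time = 212.7273 seconds


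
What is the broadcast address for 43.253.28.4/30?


Network: 43.253.28.4/30
Host bits = 2
Set all host bits to 1:
Broadcast: 43.253.28.7


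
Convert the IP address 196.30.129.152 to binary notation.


196 = 11000100
30 = 00011110
129 = 10000001
152 = 10011000
Binary: 11000100.00011110.10000001.10011000


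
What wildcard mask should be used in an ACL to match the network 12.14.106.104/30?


Subnet mask: 255.255.255.252
Wildcard = 255.255.255.255 - subnet mask
255 - 255 = 0
255 - 255 = 0
255 - 255 = 0
255 - 252 = 3
Wildcard: 0.0.0.3


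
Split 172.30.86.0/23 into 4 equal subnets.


New prefix = 23 + 2 = 25
Each subnet has 128 addresses
  172.30.86.0/25
  172.30.86.128/25
  172.30.87.0/25
  172.30.87.128/25
Subnets: 172.30.86.0/25, 172.30.86.128/25, 172.30.87.0/25, 172.30.87.128/25


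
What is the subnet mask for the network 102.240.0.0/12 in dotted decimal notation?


/12 means 12 network bits, 20 host bits
Binary: 11111111111100000000000000000000
Mask: 255.240.0.0


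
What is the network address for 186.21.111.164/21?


IP:   10111010.00010101.01101111.10100100
Mask: 11111111.11111111.11111000.00000000
AND operation:
Net:  10111010.00010101.01101000.00000000
Network: 186.21.104.0/21


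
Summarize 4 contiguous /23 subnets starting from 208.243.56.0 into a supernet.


Original prefix: /23
Number of subnets: 4 = 2^2
New prefix = 23 - 2 = 21
Supernet: 208.243.56.0/21


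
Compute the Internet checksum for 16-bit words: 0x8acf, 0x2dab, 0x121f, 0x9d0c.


Sum all words (with carry folding):
+ 0x8acf = 0x8acf
+ 0x2dab = 0xb87a
+ 0x121f = 0xca99
+ 0x9d0c = 0x67a6
One's complement: ~0x67a6
Checksum = 0x9859


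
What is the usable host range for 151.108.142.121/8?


Network: 151.0.0.0
Broadcast: 151.255.255.255
First usable = network + 1
Last usable = broadcast - 1
Range: 151.0.0.1 to 151.255.255.254


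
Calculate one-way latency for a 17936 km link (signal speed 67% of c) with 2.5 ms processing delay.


Speed = 0.67 * 3e5 km/s = 201000 km/s
Propagation delay = 17936 / 201000 = 0.0892 s = 89.2338 ms
Processing delay = 2.5 ms
Total one-way latency = 91.7338 ms


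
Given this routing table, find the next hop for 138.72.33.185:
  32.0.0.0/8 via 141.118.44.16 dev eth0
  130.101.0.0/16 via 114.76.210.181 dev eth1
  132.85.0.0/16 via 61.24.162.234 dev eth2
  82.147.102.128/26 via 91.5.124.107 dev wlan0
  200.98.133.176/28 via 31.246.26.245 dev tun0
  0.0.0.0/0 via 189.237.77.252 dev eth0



Longest prefix match for 138.72.33.185:
  /8 32.0.0.0: no
  /16 130.101.0.0: no
  /16 132.85.0.0: no
  /26 82.147.102.128: no
  /28 200.98.133.176: no
  /0 0.0.0.0: MATCH
Selected: next-hop 189.237.77.252 via eth0 (matched /0)


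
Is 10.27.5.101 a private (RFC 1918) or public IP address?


RFC 1918 private ranges:
  10.0.0.0/8 (10.0.0.0 - 10.255.255.255)
  172.16.0.0/12 (172.16.0.0 - 172.31.255.255)
  192.168.0.0/16 (192.168.0.0 - 192.168.255.255)
Private (in 10.0.0.0/8)


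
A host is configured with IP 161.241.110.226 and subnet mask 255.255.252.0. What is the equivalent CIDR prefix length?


Binary: 11111111.11111111.11111100.00000000
Count leading 1s
Prefix: /22


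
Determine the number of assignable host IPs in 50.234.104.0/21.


Host bits = 32 - 21 = 11
Total addresses = 2^11 = 2048
Usable = total - 2 (network and broadcast)
Usable hosts: 2046


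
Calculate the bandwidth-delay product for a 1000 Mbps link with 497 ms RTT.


BDP = bandwidth * RTT
= 1000 Mbps * 497 ms
= 1000 * 1e6 * 497 / 1000 bits
= 497000000 bits
= 62125000 bytes
= 60668.9453 KB
BDP = 497000000 bits (62125000 bytes)


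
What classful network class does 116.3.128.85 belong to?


First octet: 116
Binary: 01110100
0xxxxxxx -> Class A (1-126)
Class A, default mask 255.0.0.0 (/8)


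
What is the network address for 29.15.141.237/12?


IP:   00011101.00001111.10001101.11101101
Mask: 11111111.11110000.00000000.00000000
AND operation:
Net:  00011101.00000000.00000000.00000000
Network: 29.0.0.0/12


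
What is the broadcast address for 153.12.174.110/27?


Network: 153.12.174.96/27
Host bits = 5
Set all host bits to 1:
Broadcast: 153.12.174.127


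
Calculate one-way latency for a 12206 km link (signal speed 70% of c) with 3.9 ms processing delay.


Speed = 0.7 * 3e5 km/s = 210000 km/s
Propagation delay = 12206 / 210000 = 0.0581 s = 58.1238 ms
Processing delay = 3.9 ms
Total one-way latency = 62.0238 ms


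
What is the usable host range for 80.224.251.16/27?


Network: 80.224.251.0
Broadcast: 80.224.251.31
First usable = network + 1
Last usable = broadcast - 1
Range: 80.224.251.1 to 80.224.251.30


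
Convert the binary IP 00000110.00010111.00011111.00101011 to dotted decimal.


00000110 = 6
00010111 = 23
00011111 = 31
00101011 = 43
IP: 6.23.31.43


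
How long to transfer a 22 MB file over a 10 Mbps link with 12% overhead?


Effective throughput = 10 * (1 - 12/100) = 8.8 Mbps
File size in Mb = 22 * 8 = 176 Mb
Time = 176 / 8.8
Time = 20 seconds


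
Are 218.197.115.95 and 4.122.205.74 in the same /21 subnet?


Mask: 255.255.248.0
218.197.115.95 AND mask = 218.197.112.0
4.122.205.74 AND mask = 4.122.200.0
No, different subnets (218.197.112.0 vs 4.122.200.0)


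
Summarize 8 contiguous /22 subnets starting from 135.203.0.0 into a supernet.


Original prefix: /22
Number of subnets: 8 = 2^3
New prefix = 22 - 3 = 19
Supernet: 135.203.0.0/19


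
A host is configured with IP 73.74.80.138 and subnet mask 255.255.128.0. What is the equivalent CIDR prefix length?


Binary: 11111111.11111111.10000000.00000000
Count leading 1s
Prefix: /17


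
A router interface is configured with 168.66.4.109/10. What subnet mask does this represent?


/10 means 10 network bits, 22 host bits
Binary: 11111111110000000000000000000000
Mask: 255.192.0.0


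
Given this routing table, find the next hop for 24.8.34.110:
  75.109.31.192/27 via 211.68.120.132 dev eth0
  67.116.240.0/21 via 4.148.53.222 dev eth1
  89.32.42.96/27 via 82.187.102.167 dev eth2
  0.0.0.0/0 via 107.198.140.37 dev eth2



Longest prefix match for 24.8.34.110:
  /27 75.109.31.192: no
  /21 67.116.240.0: no
  /27 89.32.42.96: no
  /0 0.0.0.0: MATCH
Selected: next-hop 107.198.140.37 via eth2 (matched /0)


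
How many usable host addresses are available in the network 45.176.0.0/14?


Host bits = 32 - 14 = 18
Total addresses = 2^18 = 262144
Usable = total - 2 (network and broadcast)
Usable hosts: 262142


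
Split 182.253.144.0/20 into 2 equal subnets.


New prefix = 20 + 1 = 21
Each subnet has 2048 addresses
  182.253.144.0/21
  182.253.152.0/21
Subnets: 182.253.144.0/21, 182.253.152.0/21


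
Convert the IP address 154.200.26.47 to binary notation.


154 = 10011010
200 = 11001000
26 = 00011010
47 = 00101111
Binary: 10011010.11001000.00011010.00101111


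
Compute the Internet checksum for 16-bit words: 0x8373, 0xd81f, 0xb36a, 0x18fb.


Sum all words (with carry folding):
+ 0x8373 = 0x8373
+ 0xd81f = 0x5b93
+ 0xb36a = 0x0efe
+ 0x18fb = 0x27f9
One's complement: ~0x27f9
Checksum = 0xd806


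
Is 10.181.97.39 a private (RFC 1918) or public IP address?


RFC 1918 private ranges:
  10.0.0.0/8 (10.0.0.0 - 10.255.255.255)
  172.16.0.0/12 (172.16.0.0 - 172.31.255.255)
  192.168.0.0/16 (192.168.0.0 - 192.168.255.255)
Private (in 10.0.0.0/8)


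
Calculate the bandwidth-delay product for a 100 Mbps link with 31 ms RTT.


BDP = bandwidth * RTT
= 100 Mbps * 31 ms
= 100 * 1e6 * 31 / 1000 bits
= 3100000 bits
= 387500 bytes
= 378.418 KB
BDP = 3100000 bits (387500 bytes)


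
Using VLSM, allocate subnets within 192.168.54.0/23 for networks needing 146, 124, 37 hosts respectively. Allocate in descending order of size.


146 hosts -> /24 (254 usable): 192.168.54.0/24
124 hosts -> /25 (126 usable): 192.168.55.0/25
37 hosts -> /26 (62 usable): 192.168.55.128/26
Allocation: 192.168.54.0/24 (146 hosts, 254 usable); 192.168.55.0/25 (124 hosts, 126 usable); 192.168.55.128/26 (37 hosts, 62 usable)


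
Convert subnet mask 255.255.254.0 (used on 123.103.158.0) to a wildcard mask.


Subnet mask: 255.255.254.0
Wildcard = 255.255.255.255 - subnet mask
255 - 255 = 0
255 - 255 = 0
255 - 254 = 1
255 - 0 = 255
Wildcard: 0.0.1.255


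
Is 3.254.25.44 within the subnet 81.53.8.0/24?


Subnet network: 81.53.8.0
Test IP AND mask: 3.254.25.0
No, 3.254.25.44 is not in 81.53.8.0/24


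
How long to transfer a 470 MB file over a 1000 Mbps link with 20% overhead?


Effective throughput = 1000 * (1 - 20/100) = 800 Mbps
File size in Mb = 470 * 8 = 3760 Mb
Time = 3760 / 800
Time = 4.7 seconds


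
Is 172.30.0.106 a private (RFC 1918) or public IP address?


RFC 1918 private ranges:
  10.0.0.0/8 (10.0.0.0 - 10.255.255.255)
  172.16.0.0/12 (172.16.0.0 - 172.31.255.255)
  192.168.0.0/16 (192.168.0.0 - 192.168.255.255)
Private (in 172.16.0.0/12)


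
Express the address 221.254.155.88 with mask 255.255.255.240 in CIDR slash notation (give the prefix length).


Binary: 11111111.11111111.11111111.11110000
Count leading 1s
Prefix: /28


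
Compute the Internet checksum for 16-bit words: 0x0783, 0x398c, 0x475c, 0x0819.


Sum all words (with carry folding):
+ 0x0783 = 0x0783
+ 0x398c = 0x410f
+ 0x475c = 0x886b
+ 0x0819 = 0x9084
One's complement: ~0x9084
Checksum = 0x6f7b


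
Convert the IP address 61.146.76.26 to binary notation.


61 = 00111101
146 = 10010010
76 = 01001100
26 = 00011010
Binary: 00111101.10010010.01001100.00011010


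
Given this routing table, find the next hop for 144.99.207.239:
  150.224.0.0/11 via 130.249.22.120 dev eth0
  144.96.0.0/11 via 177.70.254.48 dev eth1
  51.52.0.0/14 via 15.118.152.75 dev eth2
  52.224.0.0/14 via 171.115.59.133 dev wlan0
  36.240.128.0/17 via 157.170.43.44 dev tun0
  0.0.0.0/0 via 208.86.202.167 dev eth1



Longest prefix match for 144.99.207.239:
  /11 150.224.0.0: no
  /11 144.96.0.0: MATCH
  /14 51.52.0.0: no
  /14 52.224.0.0: no
  /17 36.240.128.0: no
  /0 0.0.0.0: MATCH
Selected: next-hop 177.70.254.48 via eth1 (matched /11)


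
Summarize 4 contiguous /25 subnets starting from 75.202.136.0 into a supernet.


Original prefix: /25
Number of subnets: 4 = 2^2
New prefix = 25 - 2 = 23
Supernet: 75.202.136.0/23


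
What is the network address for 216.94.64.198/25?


IP:   11011000.01011110.01000000.11000110
Mask: 11111111.11111111.11111111.10000000
AND operation:
Net:  11011000.01011110.01000000.10000000
Network: 216.94.64.128/25


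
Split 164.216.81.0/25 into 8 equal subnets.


New prefix = 25 + 3 = 28
Each subnet has 16 addresses
  164.216.81.0/28
  164.216.81.16/28
  164.216.81.32/28
  164.216.81.48/28
  164.216.81.64/28
  164.216.81.80/28
  164.216.81.96/28
  164.216.81.112/28
Subnets: 164.216.81.0/28, 164.216.81.16/28, 164.216.81.32/28, 164.216.81.48/28, 164.216.81.64/28, 164.216.81.80/28, 164.216.81.96/28, 164.216.81.112/28


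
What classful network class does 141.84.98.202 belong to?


First octet: 141
Binary: 10001101
10xxxxxx -> Class B (128-191)
Class B, default mask 255.255.0.0 (/16)


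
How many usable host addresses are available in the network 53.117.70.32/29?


Host bits = 32 - 29 = 3
Total addresses = 2^3 = 8
Usable = total - 2 (network and broadcast)
Usable hosts: 6


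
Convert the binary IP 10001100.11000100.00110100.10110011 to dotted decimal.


10001100 = 140
11000100 = 196
00110100 = 52
10110011 = 179
IP: 140.196.52.179


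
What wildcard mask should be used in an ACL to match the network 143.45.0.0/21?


Subnet mask: 255.255.248.0
Wildcard = 255.255.255.255 - subnet mask
255 - 255 = 0
255 - 255 = 0
255 - 248 = 7
255 - 0 = 255
Wildcard: 0.0.7.255


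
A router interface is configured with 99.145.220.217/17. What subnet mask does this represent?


/17 means 17 network bits, 15 host bits
Binary: 11111111111111111000000000000000
Mask: 255.255.128.0


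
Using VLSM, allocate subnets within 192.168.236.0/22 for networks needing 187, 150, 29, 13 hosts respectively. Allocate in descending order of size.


187 hosts -> /24 (254 usable): 192.168.236.0/24
150 hosts -> /24 (254 usable): 192.168.237.0/24
29 hosts -> /27 (30 usable): 192.168.238.0/27
13 hosts -> /28 (14 usable): 192.168.238.32/28
Allocation: 192.168.236.0/24 (187 hosts, 254 usable); 192.168.237.0/24 (150 hosts, 254 usable); 192.168.238.0/27 (29 hosts, 30 usable); 192.168.238.32/28 (13 hosts, 14 usable)


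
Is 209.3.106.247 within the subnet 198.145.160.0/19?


Subnet network: 198.145.160.0
Test IP AND mask: 209.3.96.0
No, 209.3.106.247 is not in 198.145.160.0/19


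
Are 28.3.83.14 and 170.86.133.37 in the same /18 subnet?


Mask: 255.255.192.0
28.3.83.14 AND mask = 28.3.64.0
170.86.133.37 AND mask = 170.86.128.0
No, different subnets (28.3.64.0 vs 170.86.128.0)


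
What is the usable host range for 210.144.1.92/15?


Network: 210.144.0.0
Broadcast: 210.145.255.255
First usable = network + 1
Last usable = broadcast - 1
Range: 210.144.0.1 to 210.145.255.254


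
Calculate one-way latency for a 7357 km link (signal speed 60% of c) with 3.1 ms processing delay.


Speed = 0.6 * 3e5 km/s = 180000 km/s
Propagation delay = 7357 / 180000 = 0.0409 s = 40.8722 ms
Processing delay = 3.1 ms
Total one-way latency = 43.9722 ms


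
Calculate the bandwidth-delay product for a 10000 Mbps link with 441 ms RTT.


BDP = bandwidth * RTT
= 10000 Mbps * 441 ms
= 10000 * 1e6 * 441 / 1000 bits
= 4410000000 bits
= 551250000 bytes
= 538330.0781 KB
BDP = 4410000000 bits (551250000 bytes)


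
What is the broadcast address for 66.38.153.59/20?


Network: 66.38.144.0/20
Host bits = 12
Set all host bits to 1:
Broadcast: 66.38.159.255


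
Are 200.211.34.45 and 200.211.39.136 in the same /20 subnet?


Mask: 255.255.240.0
200.211.34.45 AND mask = 200.211.32.0
200.211.39.136 AND mask = 200.211.32.0
Yes, same subnet (200.211.32.0)


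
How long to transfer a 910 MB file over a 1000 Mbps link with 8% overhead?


Effective throughput = 1000 * (1 - 8/100) = 920 Mbps
File size in Mb = 910 * 8 = 7280 Mb
Time = 7280 / 920
Time = 7.913 seconds


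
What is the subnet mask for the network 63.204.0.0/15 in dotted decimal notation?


/15 means 15 network bits, 17 host bits
Binary: 11111111111111100000000000000000
Mask: 255.254.0.0


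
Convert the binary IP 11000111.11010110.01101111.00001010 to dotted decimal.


11000111 = 199
11010110 = 214
01101111 = 111
00001010 = 10
IP: 199.214.111.10


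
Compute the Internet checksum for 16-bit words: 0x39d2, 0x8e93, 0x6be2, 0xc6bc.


Sum all words (with carry folding):
+ 0x39d2 = 0x39d2
+ 0x8e93 = 0xc865
+ 0x6be2 = 0x3448
+ 0xc6bc = 0xfb04
One's complement: ~0xfb04
Checksum = 0x04fb


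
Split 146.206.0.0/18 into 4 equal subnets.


New prefix = 18 + 2 = 20
Each subnet has 4096 addresses
  146.206.0.0/20
  146.206.16.0/20
  146.206.32.0/20
  146.206.48.0/20
Subnets: 146.206.0.0/20, 146.206.16.0/20, 146.206.32.0/20, 146.206.48.0/20


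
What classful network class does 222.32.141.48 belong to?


First octet: 222
Binary: 11011110
110xxxxx -> Class C (192-223)
Class C, default mask 255.255.255.0 (/24)


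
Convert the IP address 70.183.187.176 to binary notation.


70 = 01000110
183 = 10110111
187 = 10111011
176 = 10110000
Binary: 01000110.10110111.10111011.10110000


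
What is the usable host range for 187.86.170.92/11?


Network: 187.64.0.0
Broadcast: 187.95.255.255
First usable = network + 1
Last usable = broadcast - 1
Range: 187.64.0.1 to 187.95.255.254


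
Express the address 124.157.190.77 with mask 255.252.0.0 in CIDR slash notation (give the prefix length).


Binary: 11111111.11111100.00000000.00000000
Count leading 1s
Prefix: /14


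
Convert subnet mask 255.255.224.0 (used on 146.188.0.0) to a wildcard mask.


Subnet mask: 255.255.224.0
Wildcard = 255.255.255.255 - subnet mask
255 - 255 = 0
255 - 255 = 0
255 - 224 = 31
255 - 0 = 255
Wildcard: 0.0.31.255


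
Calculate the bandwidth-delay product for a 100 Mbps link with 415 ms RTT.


BDP = bandwidth * RTT
= 100 Mbps * 415 ms
= 100 * 1e6 * 415 / 1000 bits
= 41500000 bits
= 5187500 bytes
= 5065.918 KB
BDP = 41500000 bits (5187500 bytes)


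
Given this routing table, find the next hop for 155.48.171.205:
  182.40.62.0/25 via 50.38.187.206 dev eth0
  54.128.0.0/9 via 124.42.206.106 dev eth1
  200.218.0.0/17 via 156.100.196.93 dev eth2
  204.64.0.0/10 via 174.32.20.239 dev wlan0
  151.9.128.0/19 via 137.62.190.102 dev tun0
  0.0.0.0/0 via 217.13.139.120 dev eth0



Longest prefix match for 155.48.171.205:
  /25 182.40.62.0: no
  /9 54.128.0.0: no
  /17 200.218.0.0: no
  /10 204.64.0.0: no
  /19 151.9.128.0: no
  /0 0.0.0.0: MATCH
Selected: next-hop 217.13.139.120 via eth0 (matched /0)


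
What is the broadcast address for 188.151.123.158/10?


Network: 188.128.0.0/10
Host bits = 22
Set all host bits to 1:
Broadcast: 188.191.255.255


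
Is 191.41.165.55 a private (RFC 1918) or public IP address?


RFC 1918 private ranges:
  10.0.0.0/8 (10.0.0.0 - 10.255.255.255)
  172.16.0.0/12 (172.16.0.0 - 172.31.255.255)
  192.168.0.0/16 (192.168.0.0 - 192.168.255.255)
Public (not in any RFC 1918 range)


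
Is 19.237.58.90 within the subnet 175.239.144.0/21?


Subnet network: 175.239.144.0
Test IP AND mask: 19.237.56.0
No, 19.237.58.90 is not in 175.239.144.0/21


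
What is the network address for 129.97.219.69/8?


IP:   10000001.01100001.11011011.01000101
Mask: 11111111.00000000.00000000.00000000
AND operation:
Net:  10000001.00000000.00000000.00000000
Network: 129.0.0.0/8


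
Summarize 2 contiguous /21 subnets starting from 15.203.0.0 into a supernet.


Original prefix: /21
Number of subnets: 2 = 2^1
New prefix = 21 - 1 = 20
Supernet: 15.203.0.0/20


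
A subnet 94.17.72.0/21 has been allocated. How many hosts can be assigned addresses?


Host bits = 32 - 21 = 11
Total addresses = 2^11 = 2048
Usable = total - 2 (network and broadcast)
Usable hosts: 2046


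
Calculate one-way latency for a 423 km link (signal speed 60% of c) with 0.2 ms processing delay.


Speed = 0.6 * 3e5 km/s = 180000 km/s
Propagation delay = 423 / 180000 = 0.0024 s = 2.35 ms
Processing delay = 0.2 ms
Total one-way latency = 2.55 ms


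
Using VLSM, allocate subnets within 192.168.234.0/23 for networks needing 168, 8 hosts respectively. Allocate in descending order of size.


168 hosts -> /24 (254 usable): 192.168.234.0/24
8 hosts -> /28 (14 usable): 192.168.235.0/28
Allocation: 192.168.234.0/24 (168 hosts, 254 usable); 192.168.235.0/28 (8 hosts, 14 usable)


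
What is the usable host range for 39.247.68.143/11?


Network: 39.224.0.0
Broadcast: 39.255.255.255
First usable = network + 1
Last usable = broadcast - 1
Range: 39.224.0.1 to 39.255.255.254


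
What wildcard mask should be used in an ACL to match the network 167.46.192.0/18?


Subnet mask: 255.255.192.0
Wildcard = 255.255.255.255 - subnet mask
255 - 255 = 0
255 - 255 = 0
255 - 192 = 63
255 - 0 = 255
Wildcard: 0.0.63.255


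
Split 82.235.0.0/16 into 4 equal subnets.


New prefix = 16 + 2 = 18
Each subnet has 16384 addresses
  82.235.0.0/18
  82.235.64.0/18
  82.235.128.0/18
  82.235.192.0/18
Subnets: 82.235.0.0/18, 82.235.64.0/18, 82.235.128.0/18, 82.235.192.0/18


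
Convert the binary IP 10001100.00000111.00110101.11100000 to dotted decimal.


10001100 = 140
00000111 = 7
00110101 = 53
11100000 = 224
IP: 140.7.53.224


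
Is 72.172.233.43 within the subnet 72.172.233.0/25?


Subnet network: 72.172.233.0
Test IP AND mask: 72.172.233.0
Yes, 72.172.233.43 is in 72.172.233.0/25


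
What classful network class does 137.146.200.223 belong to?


First octet: 137
Binary: 10001001
10xxxxxx -> Class B (128-191)
Class B, default mask 255.255.0.0 (/16)


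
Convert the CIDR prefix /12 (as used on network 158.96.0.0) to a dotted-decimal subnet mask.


/12 means 12 network bits, 20 host bits
Binary: 11111111111100000000000000000000
Mask: 255.240.0.0


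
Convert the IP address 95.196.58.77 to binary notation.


95 = 01011111
196 = 11000100
58 = 00111010
77 = 01001101
Binary: 01011111.11000100.00111010.01001101
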